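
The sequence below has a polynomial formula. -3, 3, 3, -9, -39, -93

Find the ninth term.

First differences: 6 , 0 , -12 , -30 , -54
Second differences: -6 , -12 , -18 , -24
Third differences: -6 , -6 , -6
Third differences constant at -6.
-24 − 6 = -30;  -54 − 30 = -84;  -93 − 84 = -177
-30 − 6 = -36;  -84 − 36 = -120;  -177 − 120 = -297
-36 − 6 = -42;  -120 − 42 = -162;  -297 − 162 = -459

-459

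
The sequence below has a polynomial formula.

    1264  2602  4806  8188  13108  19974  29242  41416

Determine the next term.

D1: 1338, 2204, 3382, 4920, 6866, 9268, 12174
D2: 866, 1178, 1538, 1946, 2402, 2906
D3: 312, 360, 408, 456, 504
D4: 48, 48, 48, 48
Constant fourth difference = 48, so extend:
504 + 48 = 552;  2906 + 552 = 3458;  12174 + 3458 = 15632;  41416 + 15632 = 57048

57048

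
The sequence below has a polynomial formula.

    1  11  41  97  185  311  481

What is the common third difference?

6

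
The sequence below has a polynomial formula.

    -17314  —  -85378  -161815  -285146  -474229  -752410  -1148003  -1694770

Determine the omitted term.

-40985

Using the last 7 terms:
D1: -76437, -123331, -189083, -278181, -395593, -546767
D2: -46894, -65752, -89098, -117412, -151174
D3: -18858, -23346, -28314, -33762
D4: -4488, -4968, -5448
D5: -480, -480
Constant fifth difference = -480.
Extend backward: -4488 + 480 = -4008;  -18858 + 4008 = -14850;  -46894 + 14850 = -32044;  -76437 + 32044 = -44393;  -85378 + 44393 = -40985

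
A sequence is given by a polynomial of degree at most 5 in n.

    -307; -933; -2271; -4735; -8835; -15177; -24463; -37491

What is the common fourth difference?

First differences: -626, -1338, -2464, -4100, -6342, -9286, -13028
Second differences: -712, -1126, -1636, -2242, -2944, -3742
Third differences: -414, -510, -606, -702, -798
Fourth differences: -96, -96, -96, -96

-96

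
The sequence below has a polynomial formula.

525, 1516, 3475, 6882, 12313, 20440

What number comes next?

32031

Δ: 991, 1959, 3407, 5431, 8127
Δ²: 968, 1448, 2024, 2696
Δ³: 480, 576, 672
Δ⁴: 96, 96
Fourth differences constant at 96.
672 + 96 = 768;  2696 + 768 = 3464;  8127 + 3464 = 11591;  20440 + 11591 = 32031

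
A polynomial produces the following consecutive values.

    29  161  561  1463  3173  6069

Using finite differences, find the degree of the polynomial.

132, 400, 902, 1710, 2896
268, 502, 808, 1186
234, 306, 378
72, 72
The fourth differences are constant, so the polynomial has degree 4.

4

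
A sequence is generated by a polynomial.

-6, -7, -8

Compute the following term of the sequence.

-9

D1: -1 , -1
First differences constant at -1.
-8 − 1 = -9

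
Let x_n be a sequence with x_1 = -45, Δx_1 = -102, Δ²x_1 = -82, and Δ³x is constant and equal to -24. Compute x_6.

Build the table forward from the leading diagonal:
Δ³: -24  -24  -24  -24  -24  -24
Δ²: -82  -106  -130  -154  -178  -202
Δ: -102  -184  -290  -420  -574  -752
x: -45  -147  -331  -621  -1041  -1615

-1615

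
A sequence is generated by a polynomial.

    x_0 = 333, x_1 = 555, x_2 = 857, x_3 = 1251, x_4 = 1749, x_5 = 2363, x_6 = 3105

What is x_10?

7593

222 , 302 , 394 , 498 , 614 , 742
80 , 92 , 104 , 116 , 128
12 , 12 , 12 , 12
Third differences constant at 12.
128 + 12 = 140;  742 + 140 = 882;  3105 + 882 = 3987
140 + 12 = 152;  882 + 152 = 1034;  3987 + 1034 = 5021
152 + 12 = 164;  1034 + 164 = 1198;  5021 + 1198 = 6219
164 + 12 = 176;  1198 + 176 = 1374;  6219 + 1374 = 7593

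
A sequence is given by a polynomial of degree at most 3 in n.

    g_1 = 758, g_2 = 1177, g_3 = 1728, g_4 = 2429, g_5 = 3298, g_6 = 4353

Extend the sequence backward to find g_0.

First differences: 419, 551, 701, 869, 1055
Second differences: 132, 150, 168, 186
Third differences: 18, 18, 18
The third differences are constant at 18.
Work back: 132 − 18 = 114;  419 − 114 = 305;  758 − 305 = 453

453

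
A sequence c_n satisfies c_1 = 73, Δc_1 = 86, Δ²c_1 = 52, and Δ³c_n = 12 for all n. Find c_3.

Build the table forward from the leading diagonal:
Δ³: 12  12  12
Δ²: 52  64  76
Δ: 86  138  202
c: 73  159  297

297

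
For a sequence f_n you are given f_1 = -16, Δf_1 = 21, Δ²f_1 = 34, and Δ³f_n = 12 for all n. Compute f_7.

860

Build the table forward from the leading diagonal:
Δ³: 12, 12, 12, 12, 12, 12, 12
Δ²: 34, 46, 58, 70, 82, 94, 106
Δ: 21, 55, 101, 159, 229, 311, 405
f: -16, 5, 60, 161, 320, 549, 860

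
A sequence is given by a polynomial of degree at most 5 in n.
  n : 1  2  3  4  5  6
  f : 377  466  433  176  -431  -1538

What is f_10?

-14806

Δ: 89  -33  -257  -607  -1107
Δ²: -122  -224  -350  -500
Δ³: -102  -126  -150
Δ⁴: -24  -24
Constant fourth difference = -24, so extend:
-150 − 24 = -174;  -500 − 174 = -674;  -1107 − 674 = -1781;  -1538 − 1781 = -3319
-174 − 24 = -198;  -674 − 198 = -872;  -1781 − 872 = -2653;  -3319 − 2653 = -5972
-198 − 24 = -222;  -872 − 222 = -1094;  -2653 − 1094 = -3747;  -5972 − 3747 = -9719
-222 − 24 = -246;  -1094 − 246 = -1340;  -3747 − 1340 = -5087;  -9719 − 5087 = -14806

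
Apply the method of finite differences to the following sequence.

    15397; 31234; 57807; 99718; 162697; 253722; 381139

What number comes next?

554782

First differences: 15837 , 26573 , 41911 , 62979 , 91025 , 127417
Second differences: 10736 , 15338 , 21068 , 28046 , 36392
Third differences: 4602 , 5730 , 6978 , 8346
Fourth differences: 1128 , 1248 , 1368
Fifth differences: 120 , 120
Constant fifth difference = 120, so extend:
1368 + 120 = 1488;  8346 + 1488 = 9834;  36392 + 9834 = 46226;  127417 + 46226 = 173643;  381139 + 173643 = 554782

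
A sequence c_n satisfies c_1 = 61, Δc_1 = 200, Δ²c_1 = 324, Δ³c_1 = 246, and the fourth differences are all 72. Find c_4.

Build the table forward from the leading diagonal:
Δ⁴: 72, 72, 72, 72
Δ³: 246, 318, 390, 462
Δ²: 324, 570, 888, 1278
Δ: 200, 524, 1094, 1982
c: 61, 261, 785, 1879

1879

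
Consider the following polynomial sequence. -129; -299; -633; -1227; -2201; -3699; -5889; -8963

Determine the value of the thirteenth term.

-45993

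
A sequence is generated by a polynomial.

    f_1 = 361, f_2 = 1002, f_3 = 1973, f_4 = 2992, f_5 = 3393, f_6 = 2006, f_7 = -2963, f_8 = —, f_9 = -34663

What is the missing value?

-14052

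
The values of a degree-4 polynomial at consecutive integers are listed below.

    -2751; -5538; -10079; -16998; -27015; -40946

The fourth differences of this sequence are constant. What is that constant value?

-96

Δ: -2787, -4541, -6919, -10017, -13931
Δ²: -1754, -2378, -3098, -3914
Δ³: -624, -720, -816
Δ⁴: -96, -96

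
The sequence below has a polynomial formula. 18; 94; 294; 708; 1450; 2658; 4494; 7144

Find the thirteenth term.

40794

76  200  414  742  1208  1836  2650
124  214  328  466  628  814
90  114  138  162  186
24  24  24  24
Fourth differences constant at 24.
186 + 24 = 210;  814 + 210 = 1024;  2650 + 1024 = 3674;  7144 + 3674 = 10818
210 + 24 = 234;  1024 + 234 = 1258;  3674 + 1258 = 4932;  10818 + 4932 = 15750
234 + 24 = 258;  1258 + 258 = 1516;  4932 + 1516 = 6448;  15750 + 6448 = 22198
258 + 24 = 282;  1516 + 282 = 1798;  6448 + 1798 = 8246;  22198 + 8246 = 30444
282 + 24 = 306;  1798 + 306 = 2104;  8246 + 2104 = 10350;  30444 + 10350 = 40794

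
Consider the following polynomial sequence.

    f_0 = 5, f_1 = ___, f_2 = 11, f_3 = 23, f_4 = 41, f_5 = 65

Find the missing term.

5

Using the last 4 terms:
Δ: 12, 18, 24
Δ²: 6, 6
Constant second difference = 6.
Extend backward: 12 − 6 = 6;  11 − 6 = 5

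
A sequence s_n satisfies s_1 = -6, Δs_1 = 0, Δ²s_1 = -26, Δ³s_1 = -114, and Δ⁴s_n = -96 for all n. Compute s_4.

Build the table forward from the leading diagonal:
Δ⁴: -96, -96, -96, -96
Δ³: -114, -210, -306, -402
Δ²: -26, -140, -350, -656
Δ: 0, -26, -166, -516
s: -6, -6, -32, -198

-198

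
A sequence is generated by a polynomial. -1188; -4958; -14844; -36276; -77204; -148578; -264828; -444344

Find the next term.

First differences: -3770, -9886, -21432, -40928, -71374, -116250, -179516
Second differences: -6116, -11546, -19496, -30446, -44876, -63266
Third differences: -5430, -7950, -10950, -14430, -18390
Fourth differences: -2520, -3000, -3480, -3960
Fifth differences: -480, -480, -480
Constant fifth difference = -480, so extend:
-3960 − 480 = -4440;  -18390 − 4440 = -22830;  -63266 − 22830 = -86096;  -179516 − 86096 = -265612;  -444344 − 265612 = -709956

-709956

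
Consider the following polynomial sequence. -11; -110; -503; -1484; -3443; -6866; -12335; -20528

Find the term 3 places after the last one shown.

-69671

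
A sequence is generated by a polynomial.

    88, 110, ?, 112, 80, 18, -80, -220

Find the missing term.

Using the last 5 terms:
Δ: -32  -62  -98  -140
Δ²: -30  -36  -42
Δ³: -6  -6
Constant third difference = -6.
Extend backward: -30 + 6 = -24;  -32 + 24 = -8;  112 + 8 = 120

120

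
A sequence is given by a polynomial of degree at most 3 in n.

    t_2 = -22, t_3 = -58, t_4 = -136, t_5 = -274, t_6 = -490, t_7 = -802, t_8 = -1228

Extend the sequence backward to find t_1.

D1: -36, -78, -138, -216, -312, -426
D2: -42, -60, -78, -96, -114
D3: -18, -18, -18, -18
The third differences are constant at -18.
Work back: -42 + 18 = -24;  -36 + 24 = -12;  -22 + 12 = -10

-10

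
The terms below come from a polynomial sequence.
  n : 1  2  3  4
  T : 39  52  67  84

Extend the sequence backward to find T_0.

Δ: 13  15  17
Δ²: 2  2
The second differences are constant at 2.
Work back: 13 − 2 = 11;  39 − 11 = 28

28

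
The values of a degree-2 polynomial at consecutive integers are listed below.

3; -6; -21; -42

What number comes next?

First differences: -9, -15, -21
Second differences: -6, -6
Constant second difference = -6, so extend:
-21 − 6 = -27;  -42 − 27 = -69

-69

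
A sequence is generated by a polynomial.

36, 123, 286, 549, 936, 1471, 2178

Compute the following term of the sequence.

3081

87 , 163 , 263 , 387 , 535 , 707
76 , 100 , 124 , 148 , 172
24 , 24 , 24 , 24
The third differences are constant (24).
172 + 24 = 196;  707 + 196 = 903;  2178 + 903 = 3081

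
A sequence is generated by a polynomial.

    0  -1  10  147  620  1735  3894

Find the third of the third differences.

306

First differences: -1, 11, 137, 473, 1115, 2159
Second differences: 12, 126, 336, 642, 1044
Third differences: 114, 210, 306, 402
Fourth differences: 96, 96, 96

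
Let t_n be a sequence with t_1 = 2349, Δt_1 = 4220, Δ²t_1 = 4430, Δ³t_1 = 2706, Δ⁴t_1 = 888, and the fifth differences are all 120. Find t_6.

99369

Build the table forward from the leading diagonal:
Fifth differences: 120, 120, 120, 120, 120, 120
Fourth differences: 888, 1008, 1128, 1248, 1368, 1488
Third differences: 2706, 3594, 4602, 5730, 6978, 8346
Second differences: 4430, 7136, 10730, 15332, 21062, 28040
First differences: 4220, 8650, 15786, 26516, 41848, 62910
t: 2349, 6569, 15219, 31005, 57521, 99369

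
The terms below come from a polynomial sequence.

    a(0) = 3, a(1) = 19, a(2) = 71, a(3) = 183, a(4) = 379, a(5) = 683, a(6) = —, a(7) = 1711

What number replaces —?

Using the first 6 terms:
First differences: 16  52  112  196  304
Second differences: 36  60  84  108
Third differences: 24  24  24
Constant third difference = 24.
Extend forward: 108 + 24 = 132;  304 + 132 = 436;  683 + 436 = 1119

1119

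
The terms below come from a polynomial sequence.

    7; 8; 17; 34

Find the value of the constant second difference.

8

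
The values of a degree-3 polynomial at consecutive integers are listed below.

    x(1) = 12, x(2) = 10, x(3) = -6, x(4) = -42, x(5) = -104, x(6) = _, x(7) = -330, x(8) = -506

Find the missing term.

-198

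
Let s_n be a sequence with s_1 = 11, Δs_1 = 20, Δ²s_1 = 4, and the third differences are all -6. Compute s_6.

91

Build the table forward from the leading diagonal:
D3: -6  -6  -6  -6  -6  -6
D2: 4  -2  -8  -14  -20  -26
D1: 20  24  22  14  0  -20
s: 11  31  55  77  91  91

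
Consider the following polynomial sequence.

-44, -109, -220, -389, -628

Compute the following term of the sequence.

-949

Δ: -65 , -111 , -169 , -239
Δ²: -46 , -58 , -70
Δ³: -12 , -12
The third differences are constant (-12).
-70 − 12 = -82;  -239 − 82 = -321;  -628 − 321 = -949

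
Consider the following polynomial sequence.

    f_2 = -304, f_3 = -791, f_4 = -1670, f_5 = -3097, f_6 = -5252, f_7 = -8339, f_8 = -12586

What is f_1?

D1: -487, -879, -1427, -2155, -3087, -4247
D2: -392, -548, -728, -932, -1160
D3: -156, -180, -204, -228
D4: -24, -24, -24
The fourth differences are constant at -24.
Work back: -156 + 24 = -132;  -392 + 132 = -260;  -487 + 260 = -227;  -304 + 227 = -77

-77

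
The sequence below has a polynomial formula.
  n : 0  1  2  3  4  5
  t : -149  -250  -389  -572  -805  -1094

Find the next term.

D1: -101, -139, -183, -233, -289
D2: -38, -44, -50, -56
D3: -6, -6, -6
The third differences are constant (-6).
-56 − 6 = -62;  -289 − 62 = -351;  -1094 − 351 = -1445

-1445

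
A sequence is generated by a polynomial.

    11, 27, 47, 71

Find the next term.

99

16 , 20 , 24
4 , 4
Second differences constant at 4.
24 + 4 = 28;  71 + 28 = 99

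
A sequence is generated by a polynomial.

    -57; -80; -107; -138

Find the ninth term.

-353

-23  -27  -31
-4  -4
The second differences are constant (-4).
-31 − 4 = -35;  -138 − 35 = -173
-35 − 4 = -39;  -173 − 39 = -212
-39 − 4 = -43;  -212 − 43 = -255
-43 − 4 = -47;  -255 − 47 = -302
-47 − 4 = -51;  -302 − 51 = -353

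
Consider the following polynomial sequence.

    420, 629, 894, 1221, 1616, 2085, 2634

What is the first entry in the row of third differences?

6

Δ: 209, 265, 327, 395, 469, 549
Δ²: 56, 62, 68, 74, 80
Δ³: 6, 6, 6, 6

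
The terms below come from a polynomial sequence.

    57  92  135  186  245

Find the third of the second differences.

8

D1: 35, 43, 51, 59
D2: 8, 8, 8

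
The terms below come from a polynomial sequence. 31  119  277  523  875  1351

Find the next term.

1969

88  158  246  352  476
70  88  106  124
18  18  18
The third differences are constant (18).
124 + 18 = 142;  476 + 142 = 618;  1351 + 618 = 1969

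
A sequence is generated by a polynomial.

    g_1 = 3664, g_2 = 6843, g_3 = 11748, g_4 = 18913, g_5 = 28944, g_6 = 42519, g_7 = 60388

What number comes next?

First differences: 3179, 4905, 7165, 10031, 13575, 17869
Second differences: 1726, 2260, 2866, 3544, 4294
Third differences: 534, 606, 678, 750
Fourth differences: 72, 72, 72
Fourth differences constant at 72.
750 + 72 = 822;  4294 + 822 = 5116;  17869 + 5116 = 22985;  60388 + 22985 = 83373

83373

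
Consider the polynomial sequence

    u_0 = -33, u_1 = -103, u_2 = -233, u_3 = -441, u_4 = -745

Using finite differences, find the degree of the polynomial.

D1: -70, -130, -208, -304
D2: -60, -78, -96
D3: -18, -18
The third differences are constant, so the polynomial has degree 3.

3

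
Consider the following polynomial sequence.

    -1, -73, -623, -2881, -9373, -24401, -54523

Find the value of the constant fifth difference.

-480

Δ: -72, -550, -2258, -6492, -15028, -30122
Δ²: -478, -1708, -4234, -8536, -15094
Δ³: -1230, -2526, -4302, -6558
Δ⁴: -1296, -1776, -2256
Δ⁵: -480, -480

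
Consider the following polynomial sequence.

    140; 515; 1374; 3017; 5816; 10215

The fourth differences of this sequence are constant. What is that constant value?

72

First differences: 375, 859, 1643, 2799, 4399
Second differences: 484, 784, 1156, 1600
Third differences: 300, 372, 444
Fourth differences: 72, 72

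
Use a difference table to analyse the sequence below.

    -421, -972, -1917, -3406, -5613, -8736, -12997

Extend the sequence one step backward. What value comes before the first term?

-138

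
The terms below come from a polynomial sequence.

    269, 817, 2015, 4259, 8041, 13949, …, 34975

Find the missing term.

Using the first 6 terms:
548  1198  2244  3782  5908
650  1046  1538  2126
396  492  588
96  96
Constant fourth difference = 96.
Extend forward: 588 + 96 = 684;  2126 + 684 = 2810;  5908 + 2810 = 8718;  13949 + 8718 = 22667

22667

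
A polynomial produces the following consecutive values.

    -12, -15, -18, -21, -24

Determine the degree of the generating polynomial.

1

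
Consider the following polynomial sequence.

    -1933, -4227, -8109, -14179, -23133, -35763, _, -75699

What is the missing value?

Using the first 6 terms:
D1: -2294  -3882  -6070  -8954  -12630
D2: -1588  -2188  -2884  -3676
D3: -600  -696  -792
D4: -96  -96
Constant fourth difference = -96.
Extend forward: -792 − 96 = -888;  -3676 − 888 = -4564;  -12630 − 4564 = -17194;  -35763 − 17194 = -52957

-52957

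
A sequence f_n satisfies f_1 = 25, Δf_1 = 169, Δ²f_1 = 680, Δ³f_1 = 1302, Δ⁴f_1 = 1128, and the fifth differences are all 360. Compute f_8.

Build the table forward from the leading diagonal:
Δ⁵: 360, 360, 360, 360, 360, 360, 360, 360
Δ⁴: 1128, 1488, 1848, 2208, 2568, 2928, 3288, 3648
Δ³: 1302, 2430, 3918, 5766, 7974, 10542, 13470, 16758
Δ²: 680, 1982, 4412, 8330, 14096, 22070, 32612, 46082
Δ: 169, 849, 2831, 7243, 15573, 29669, 51739, 84351
f: 25, 194, 1043, 3874, 11117, 26690, 56359, 108098

108098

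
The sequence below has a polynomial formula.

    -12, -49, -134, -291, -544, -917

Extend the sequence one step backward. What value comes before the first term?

-37, -85, -157, -253, -373
-48, -72, -96, -120
-24, -24, -24
The third differences are constant at -24.
Work back: -48 + 24 = -24;  -37 + 24 = -13;  -12 + 13 = 1

1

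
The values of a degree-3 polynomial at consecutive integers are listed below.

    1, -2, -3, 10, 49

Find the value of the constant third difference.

12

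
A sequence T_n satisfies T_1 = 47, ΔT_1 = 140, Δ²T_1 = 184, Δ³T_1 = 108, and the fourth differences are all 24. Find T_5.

2167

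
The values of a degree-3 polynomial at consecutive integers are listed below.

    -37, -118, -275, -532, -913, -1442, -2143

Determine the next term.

-3040

-81  -157  -257  -381  -529  -701
-76  -100  -124  -148  -172
-24  -24  -24  -24
Third differences constant at -24.
-172 − 24 = -196;  -701 − 196 = -897;  -2143 − 897 = -3040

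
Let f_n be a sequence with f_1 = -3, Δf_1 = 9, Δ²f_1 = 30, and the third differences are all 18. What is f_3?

45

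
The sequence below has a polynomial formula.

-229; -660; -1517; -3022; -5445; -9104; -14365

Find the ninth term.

-31397

-431, -857, -1505, -2423, -3659, -5261
-426, -648, -918, -1236, -1602
-222, -270, -318, -366
-48, -48, -48
The fourth differences are constant (-48).
-366 − 48 = -414;  -1602 − 414 = -2016;  -5261 − 2016 = -7277;  -14365 − 7277 = -21642
-414 − 48 = -462;  -2016 − 462 = -2478;  -7277 − 2478 = -9755;  -21642 − 9755 = -31397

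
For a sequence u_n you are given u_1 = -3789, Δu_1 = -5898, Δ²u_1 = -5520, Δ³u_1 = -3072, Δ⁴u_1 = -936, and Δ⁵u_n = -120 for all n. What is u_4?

-41115

Build the table forward from the leading diagonal:
D5: -120, -120, -120, -120
D4: -936, -1056, -1176, -1296
D3: -3072, -4008, -5064, -6240
D2: -5520, -8592, -12600, -17664
D1: -5898, -11418, -20010, -32610
u: -3789, -9687, -21105, -41115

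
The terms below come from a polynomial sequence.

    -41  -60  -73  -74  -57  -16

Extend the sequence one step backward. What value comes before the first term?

-19, -13, -1, 17, 41
6, 12, 18, 24
6, 6, 6
The third differences are constant at 6.
Work back: 6 − 6 = 0;  -19 + 0 = -19;  -41 + 19 = -22

-22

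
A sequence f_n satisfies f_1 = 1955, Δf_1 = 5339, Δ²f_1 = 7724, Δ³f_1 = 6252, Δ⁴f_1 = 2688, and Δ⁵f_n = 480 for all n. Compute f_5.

97351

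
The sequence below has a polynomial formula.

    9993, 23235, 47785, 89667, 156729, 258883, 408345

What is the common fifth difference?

D1: 13242, 24550, 41882, 67062, 102154, 149462
D2: 11308, 17332, 25180, 35092, 47308
D3: 6024, 7848, 9912, 12216
D4: 1824, 2064, 2304
D5: 240, 240

240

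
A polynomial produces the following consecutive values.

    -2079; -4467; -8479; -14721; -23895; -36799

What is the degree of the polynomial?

4

First differences: -2388, -4012, -6242, -9174, -12904
Second differences: -1624, -2230, -2932, -3730
Third differences: -606, -702, -798
Fourth differences: -96, -96
The fourth differences are constant, so the polynomial has degree 4.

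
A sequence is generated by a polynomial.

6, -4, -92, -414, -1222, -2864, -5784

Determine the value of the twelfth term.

Δ: -10, -88, -322, -808, -1642, -2920
Δ²: -78, -234, -486, -834, -1278
Δ³: -156, -252, -348, -444
Δ⁴: -96, -96, -96
Fourth differences constant at -96.
-444 − 96 = -540;  -1278 − 540 = -1818;  -2920 − 1818 = -4738;  -5784 − 4738 = -10522
-540 − 96 = -636;  -1818 − 636 = -2454;  -4738 − 2454 = -7192;  -10522 − 7192 = -17714
-636 − 96 = -732;  -2454 − 732 = -3186;  -7192 − 3186 = -10378;  -17714 − 10378 = -28092
-732 − 96 = -828;  -3186 − 828 = -4014;  -10378 − 4014 = -14392;  -28092 − 14392 = -42484
-828 − 96 = -924;  -4014 − 924 = -4938;  -14392 − 4938 = -19330;  -42484 − 19330 = -61814

-61814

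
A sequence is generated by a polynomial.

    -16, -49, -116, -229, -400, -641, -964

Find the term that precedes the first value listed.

First differences: -33  -67  -113  -171  -241  -323
Second differences: -34  -46  -58  -70  -82
Third differences: -12  -12  -12  -12
The third differences are constant at -12.
Work back: -34 + 12 = -22;  -33 + 22 = -11;  -16 + 11 = -5

-5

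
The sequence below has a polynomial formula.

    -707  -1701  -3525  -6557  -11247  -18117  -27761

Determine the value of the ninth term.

First differences: -994 , -1824 , -3032 , -4690 , -6870 , -9644
Second differences: -830 , -1208 , -1658 , -2180 , -2774
Third differences: -378 , -450 , -522 , -594
Fourth differences: -72 , -72 , -72
The fourth differences are constant (-72).
-594 − 72 = -666;  -2774 − 666 = -3440;  -9644 − 3440 = -13084;  -27761 − 13084 = -40845
-666 − 72 = -738;  -3440 − 738 = -4178;  -13084 − 4178 = -17262;  -40845 − 17262 = -58107

-58107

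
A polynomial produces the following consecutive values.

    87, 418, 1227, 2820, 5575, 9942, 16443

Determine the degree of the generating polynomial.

4

First differences: 331, 809, 1593, 2755, 4367, 6501
Second differences: 478, 784, 1162, 1612, 2134
Third differences: 306, 378, 450, 522
Fourth differences: 72, 72, 72
The fourth differences are constant, so the polynomial has degree 4.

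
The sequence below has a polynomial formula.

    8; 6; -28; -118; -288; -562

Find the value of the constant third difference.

First differences: -2, -34, -90, -170, -274
Second differences: -32, -56, -80, -104
Third differences: -24, -24, -24

-24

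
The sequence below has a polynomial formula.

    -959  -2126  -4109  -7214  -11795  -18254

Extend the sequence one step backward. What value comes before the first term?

-1167, -1983, -3105, -4581, -6459
-816, -1122, -1476, -1878
-306, -354, -402
-48, -48
The fourth differences are constant at -48.
Work back: -306 + 48 = -258;  -816 + 258 = -558;  -1167 + 558 = -609;  -959 + 609 = -350

-350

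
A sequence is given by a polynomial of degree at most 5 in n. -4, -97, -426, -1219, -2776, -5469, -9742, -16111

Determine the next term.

First differences: -93  -329  -793  -1557  -2693  -4273  -6369
Second differences: -236  -464  -764  -1136  -1580  -2096
Third differences: -228  -300  -372  -444  -516
Fourth differences: -72  -72  -72  -72
Constant fourth difference = -72, so extend:
-516 − 72 = -588;  -2096 − 588 = -2684;  -6369 − 2684 = -9053;  -16111 − 9053 = -25164

-25164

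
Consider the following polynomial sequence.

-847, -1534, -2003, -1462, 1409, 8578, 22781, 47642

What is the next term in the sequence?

Δ: -687 , -469 , 541 , 2871 , 7169 , 14203 , 24861
Δ²: 218 , 1010 , 2330 , 4298 , 7034 , 10658
Δ³: 792 , 1320 , 1968 , 2736 , 3624
Δ⁴: 528 , 648 , 768 , 888
Δ⁵: 120 , 120 , 120
Fifth differences constant at 120.
888 + 120 = 1008;  3624 + 1008 = 4632;  10658 + 4632 = 15290;  24861 + 15290 = 40151;  47642 + 40151 = 87793

87793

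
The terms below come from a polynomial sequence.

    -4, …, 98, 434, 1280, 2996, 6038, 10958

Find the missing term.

Using the last 6 terms:
Δ: 336, 846, 1716, 3042, 4920
Δ²: 510, 870, 1326, 1878
Δ³: 360, 456, 552
Δ⁴: 96, 96
Constant fourth difference = 96.
Extend backward: 360 − 96 = 264;  510 − 264 = 246;  336 − 246 = 90;  98 − 90 = 8

8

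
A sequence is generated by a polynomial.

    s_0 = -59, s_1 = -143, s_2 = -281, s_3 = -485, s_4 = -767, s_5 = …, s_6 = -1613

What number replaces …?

-1139

Using the first 5 terms:
Δ: -84  -138  -204  -282
Δ²: -54  -66  -78
Δ³: -12  -12
Constant third difference = -12.
Extend forward: -78 − 12 = -90;  -282 − 90 = -372;  -767 − 372 = -1139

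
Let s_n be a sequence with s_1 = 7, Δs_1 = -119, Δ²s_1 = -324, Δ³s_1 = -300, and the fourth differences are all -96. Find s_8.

Build the table forward from the leading diagonal:
D4: -96, -96, -96, -96, -96, -96, -96, -96
D3: -300, -396, -492, -588, -684, -780, -876, -972
D2: -324, -624, -1020, -1512, -2100, -2784, -3564, -4440
D1: -119, -443, -1067, -2087, -3599, -5699, -8483, -12047
s: 7, -112, -555, -1622, -3709, -7308, -13007, -21490

-21490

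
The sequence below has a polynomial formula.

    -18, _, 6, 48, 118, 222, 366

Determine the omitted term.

Using the last 5 terms:
Δ: 42  70  104  144
Δ²: 28  34  40
Δ³: 6  6
Constant third difference = 6.
Extend backward: 28 − 6 = 22;  42 − 22 = 20;  6 − 20 = -14

-14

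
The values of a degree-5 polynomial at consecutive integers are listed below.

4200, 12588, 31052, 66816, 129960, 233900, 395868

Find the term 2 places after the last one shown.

First differences: 8388, 18464, 35764, 63144, 103940, 161968
Second differences: 10076, 17300, 27380, 40796, 58028
Third differences: 7224, 10080, 13416, 17232
Fourth differences: 2856, 3336, 3816
Fifth differences: 480, 480
Constant fifth difference = 480, so extend:
3816 + 480 = 4296;  17232 + 4296 = 21528;  58028 + 21528 = 79556;  161968 + 79556 = 241524;  395868 + 241524 = 637392
4296 + 480 = 4776;  21528 + 4776 = 26304;  79556 + 26304 = 105860;  241524 + 105860 = 347384;  637392 + 347384 = 984776

984776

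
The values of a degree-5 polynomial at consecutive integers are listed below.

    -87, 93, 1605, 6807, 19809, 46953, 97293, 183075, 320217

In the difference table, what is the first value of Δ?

180

D1: 180, 1512, 5202, 13002, 27144, 50340, 85782, 137142
D2: 1332, 3690, 7800, 14142, 23196, 35442, 51360
D3: 2358, 4110, 6342, 9054, 12246, 15918
D4: 1752, 2232, 2712, 3192, 3672
D5: 480, 480, 480, 480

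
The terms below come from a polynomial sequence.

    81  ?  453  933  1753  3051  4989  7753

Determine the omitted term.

Using the last 6 terms:
Δ: 480  820  1298  1938  2764
Δ²: 340  478  640  826
Δ³: 138  162  186
Δ⁴: 24  24
Constant fourth difference = 24.
Extend backward: 138 − 24 = 114;  340 − 114 = 226;  480 − 226 = 254;  453 − 254 = 199

199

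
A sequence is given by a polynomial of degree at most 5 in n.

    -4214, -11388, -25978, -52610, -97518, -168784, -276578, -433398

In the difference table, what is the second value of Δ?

First differences: -7174, -14590, -26632, -44908, -71266, -107794, -156820
Second differences: -7416, -12042, -18276, -26358, -36528, -49026
Third differences: -4626, -6234, -8082, -10170, -12498
Fourth differences: -1608, -1848, -2088, -2328
Fifth differences: -240, -240, -240

-14590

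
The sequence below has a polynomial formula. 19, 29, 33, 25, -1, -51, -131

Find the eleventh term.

First differences: 10, 4, -8, -26, -50, -80
Second differences: -6, -12, -18, -24, -30
Third differences: -6, -6, -6, -6
Constant third difference = -6, so extend:
-30 − 6 = -36;  -80 − 36 = -116;  -131 − 116 = -247
-36 − 6 = -42;  -116 − 42 = -158;  -247 − 158 = -405
-42 − 6 = -48;  -158 − 48 = -206;  -405 − 206 = -611
-48 − 6 = -54;  -206 − 54 = -260;  -611 − 260 = -871

-871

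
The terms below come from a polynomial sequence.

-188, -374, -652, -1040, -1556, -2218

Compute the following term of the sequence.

-3044

First differences: -186, -278, -388, -516, -662
Second differences: -92, -110, -128, -146
Third differences: -18, -18, -18
Constant third difference = -18, so extend:
-146 − 18 = -164;  -662 − 164 = -826;  -2218 − 826 = -3044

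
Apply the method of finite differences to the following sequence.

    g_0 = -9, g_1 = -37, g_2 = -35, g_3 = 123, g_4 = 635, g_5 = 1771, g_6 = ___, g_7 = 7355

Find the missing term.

3873

Using the first 6 terms:
First differences: -28, 2, 158, 512, 1136
Second differences: 30, 156, 354, 624
Third differences: 126, 198, 270
Fourth differences: 72, 72
Constant fourth difference = 72.
Extend forward: 270 + 72 = 342;  624 + 342 = 966;  1136 + 966 = 2102;  1771 + 2102 = 3873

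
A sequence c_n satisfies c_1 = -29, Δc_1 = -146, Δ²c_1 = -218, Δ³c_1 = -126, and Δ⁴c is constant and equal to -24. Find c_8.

Build the table forward from the leading diagonal:
D4: -24  -24  -24  -24  -24  -24  -24  -24
D3: -126  -150  -174  -198  -222  -246  -270  -294
D2: -218  -344  -494  -668  -866  -1088  -1334  -1604
D1: -146  -364  -708  -1202  -1870  -2736  -3824  -5158
c: -29  -175  -539  -1247  -2449  -4319  -7055  -10879

-10879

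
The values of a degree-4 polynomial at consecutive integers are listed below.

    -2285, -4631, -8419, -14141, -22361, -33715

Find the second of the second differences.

-1934

D1: -2346, -3788, -5722, -8220, -11354
D2: -1442, -1934, -2498, -3134
D3: -492, -564, -636
D4: -72, -72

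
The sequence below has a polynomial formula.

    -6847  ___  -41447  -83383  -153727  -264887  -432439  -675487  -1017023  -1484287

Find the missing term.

-18319

Using the last 8 terms:
Δ: -41936, -70344, -111160, -167552, -243048, -341536, -467264
Δ²: -28408, -40816, -56392, -75496, -98488, -125728
Δ³: -12408, -15576, -19104, -22992, -27240
Δ⁴: -3168, -3528, -3888, -4248
Δ⁵: -360, -360, -360
Constant fifth difference = -360.
Extend backward: -3168 + 360 = -2808;  -12408 + 2808 = -9600;  -28408 + 9600 = -18808;  -41936 + 18808 = -23128;  -41447 + 23128 = -18319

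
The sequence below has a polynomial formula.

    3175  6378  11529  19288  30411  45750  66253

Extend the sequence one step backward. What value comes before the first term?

Δ: 3203  5151  7759  11123  15339  20503
Δ²: 1948  2608  3364  4216  5164
Δ³: 660  756  852  948
Δ⁴: 96  96  96
The fourth differences are constant at 96.
Work back: 660 − 96 = 564;  1948 − 564 = 1384;  3203 − 1384 = 1819;  3175 − 1819 = 1356

1356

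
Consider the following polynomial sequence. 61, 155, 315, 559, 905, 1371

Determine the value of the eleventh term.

6131

Δ: 94, 160, 244, 346, 466
Δ²: 66, 84, 102, 120
Δ³: 18, 18, 18
The third differences are constant (18).
120 + 18 = 138;  466 + 138 = 604;  1371 + 604 = 1975
138 + 18 = 156;  604 + 156 = 760;  1975 + 760 = 2735
156 + 18 = 174;  760 + 174 = 934;  2735 + 934 = 3669
174 + 18 = 192;  934 + 192 = 1126;  3669 + 1126 = 4795
192 + 18 = 210;  1126 + 210 = 1336;  4795 + 1336 = 6131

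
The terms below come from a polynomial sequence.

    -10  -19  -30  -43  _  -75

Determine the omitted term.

-58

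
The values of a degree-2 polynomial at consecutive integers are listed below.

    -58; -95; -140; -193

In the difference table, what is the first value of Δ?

-37

D1: -37, -45, -53
D2: -8, -8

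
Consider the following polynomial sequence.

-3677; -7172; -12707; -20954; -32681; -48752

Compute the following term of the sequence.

D1: -3495, -5535, -8247, -11727, -16071
D2: -2040, -2712, -3480, -4344
D3: -672, -768, -864
D4: -96, -96
The fourth differences are constant (-96).
-864 − 96 = -960;  -4344 − 960 = -5304;  -16071 − 5304 = -21375;  -48752 − 21375 = -70127

-70127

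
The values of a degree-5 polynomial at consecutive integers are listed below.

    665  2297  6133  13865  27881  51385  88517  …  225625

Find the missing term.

144473

Using the first 7 terms:
First differences: 1632  3836  7732  14016  23504  37132
Second differences: 2204  3896  6284  9488  13628
Third differences: 1692  2388  3204  4140
Fourth differences: 696  816  936
Fifth differences: 120  120
Constant fifth difference = 120.
Extend forward: 936 + 120 = 1056;  4140 + 1056 = 5196;  13628 + 5196 = 18824;  37132 + 18824 = 55956;  88517 + 55956 = 144473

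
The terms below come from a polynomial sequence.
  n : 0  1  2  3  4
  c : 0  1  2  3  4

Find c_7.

7

Δ: 1, 1, 1, 1
The first differences are constant (1).
4 + 1 = 5
5 + 1 = 6
6 + 1 = 7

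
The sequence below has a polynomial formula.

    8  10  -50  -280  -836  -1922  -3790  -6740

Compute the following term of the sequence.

2, -60, -230, -556, -1086, -1868, -2950
-62, -170, -326, -530, -782, -1082
-108, -156, -204, -252, -300
-48, -48, -48, -48
The fourth differences are constant (-48).
-300 − 48 = -348;  -1082 − 348 = -1430;  -2950 − 1430 = -4380;  -6740 − 4380 = -11120

-11120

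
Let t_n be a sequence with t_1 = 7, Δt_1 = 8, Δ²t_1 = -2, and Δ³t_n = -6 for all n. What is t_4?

19

Build the table forward from the leading diagonal:
D3: -6, -6, -6, -6
D2: -2, -8, -14, -20
D1: 8, 6, -2, -16
t: 7, 15, 21, 19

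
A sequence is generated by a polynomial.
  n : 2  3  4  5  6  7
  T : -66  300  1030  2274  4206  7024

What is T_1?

-194

First differences: 366, 730, 1244, 1932, 2818
Second differences: 364, 514, 688, 886
Third differences: 150, 174, 198
Fourth differences: 24, 24
The fourth differences are constant at 24.
Work back: 150 − 24 = 126;  364 − 126 = 238;  366 − 238 = 128;  -66 − 128 = -194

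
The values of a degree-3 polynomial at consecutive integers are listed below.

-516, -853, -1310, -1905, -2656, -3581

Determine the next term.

-4698

Δ: -337, -457, -595, -751, -925
Δ²: -120, -138, -156, -174
Δ³: -18, -18, -18
Third differences constant at -18.
-174 − 18 = -192;  -925 − 192 = -1117;  -3581 − 1117 = -4698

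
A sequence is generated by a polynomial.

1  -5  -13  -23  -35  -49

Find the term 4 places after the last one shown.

-125

-6 , -8 , -10 , -12 , -14
-2 , -2 , -2 , -2
Second differences constant at -2.
-14 − 2 = -16;  -49 − 16 = -65
-16 − 2 = -18;  -65 − 18 = -83
-18 − 2 = -20;  -83 − 20 = -103
-20 − 2 = -22;  -103 − 22 = -125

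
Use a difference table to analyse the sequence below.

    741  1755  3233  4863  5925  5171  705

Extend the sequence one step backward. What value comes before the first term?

215

First differences: 1014  1478  1630  1062  -754  -4466
Second differences: 464  152  -568  -1816  -3712
Third differences: -312  -720  -1248  -1896
Fourth differences: -408  -528  -648
Fifth differences: -120  -120
The fifth differences are constant at -120.
Work back: -408 + 120 = -288;  -312 + 288 = -24;  464 + 24 = 488;  1014 − 488 = 526;  741 − 526 = 215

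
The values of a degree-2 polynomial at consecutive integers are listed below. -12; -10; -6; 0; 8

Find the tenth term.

First differences: 2 , 4 , 6 , 8
Second differences: 2 , 2 , 2
Constant second difference = 2, so extend:
8 + 2 = 10;  8 + 10 = 18
10 + 2 = 12;  18 + 12 = 30
12 + 2 = 14;  30 + 14 = 44
14 + 2 = 16;  44 + 16 = 60
16 + 2 = 18;  60 + 18 = 78

78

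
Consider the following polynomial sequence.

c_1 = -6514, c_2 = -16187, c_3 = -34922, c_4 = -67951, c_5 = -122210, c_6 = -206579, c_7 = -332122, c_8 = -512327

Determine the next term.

-763346

-9673, -18735, -33029, -54259, -84369, -125543, -180205
-9062, -14294, -21230, -30110, -41174, -54662
-5232, -6936, -8880, -11064, -13488
-1704, -1944, -2184, -2424
-240, -240, -240
Constant fifth difference = -240, so extend:
-2424 − 240 = -2664;  -13488 − 2664 = -16152;  -54662 − 16152 = -70814;  -180205 − 70814 = -251019;  -512327 − 251019 = -763346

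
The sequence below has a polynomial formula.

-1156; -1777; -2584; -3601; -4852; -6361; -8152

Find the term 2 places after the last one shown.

-12676

-621 , -807 , -1017 , -1251 , -1509 , -1791
-186 , -210 , -234 , -258 , -282
-24 , -24 , -24 , -24
Third differences constant at -24.
-282 − 24 = -306;  -1791 − 306 = -2097;  -8152 − 2097 = -10249
-306 − 24 = -330;  -2097 − 330 = -2427;  -10249 − 2427 = -12676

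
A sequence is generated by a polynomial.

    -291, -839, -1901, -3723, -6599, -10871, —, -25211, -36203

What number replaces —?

Using the first 6 terms:
First differences: -548, -1062, -1822, -2876, -4272
Second differences: -514, -760, -1054, -1396
Third differences: -246, -294, -342
Fourth differences: -48, -48
Constant fourth difference = -48.
Extend forward: -342 − 48 = -390;  -1396 − 390 = -1786;  -4272 − 1786 = -6058;  -10871 − 6058 = -16929

-16929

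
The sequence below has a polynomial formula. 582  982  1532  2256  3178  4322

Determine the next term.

5712

First differences: 400, 550, 724, 922, 1144
Second differences: 150, 174, 198, 222
Third differences: 24, 24, 24
Constant third difference = 24, so extend:
222 + 24 = 246;  1144 + 246 = 1390;  4322 + 1390 = 5712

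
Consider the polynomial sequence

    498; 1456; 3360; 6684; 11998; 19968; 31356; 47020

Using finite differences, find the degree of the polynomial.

4

958, 1904, 3324, 5314, 7970, 11388, 15664
946, 1420, 1990, 2656, 3418, 4276
474, 570, 666, 762, 858
96, 96, 96, 96
The fourth differences are constant, so the polynomial has degree 4.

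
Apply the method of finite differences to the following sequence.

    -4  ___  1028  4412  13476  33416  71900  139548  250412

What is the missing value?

Using the last 7 terms:
3384, 9064, 19940, 38484, 67648, 110864
5680, 10876, 18544, 29164, 43216
5196, 7668, 10620, 14052
2472, 2952, 3432
480, 480
Constant fifth difference = 480.
Extend backward: 2472 − 480 = 1992;  5196 − 1992 = 3204;  5680 − 3204 = 2476;  3384 − 2476 = 908;  1028 − 908 = 120

120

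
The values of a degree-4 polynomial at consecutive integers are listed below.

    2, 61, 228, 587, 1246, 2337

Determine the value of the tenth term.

D1: 59 , 167 , 359 , 659 , 1091
D2: 108 , 192 , 300 , 432
D3: 84 , 108 , 132
D4: 24 , 24
The fourth differences are constant (24).
132 + 24 = 156;  432 + 156 = 588;  1091 + 588 = 1679;  2337 + 1679 = 4016
156 + 24 = 180;  588 + 180 = 768;  1679 + 768 = 2447;  4016 + 2447 = 6463
180 + 24 = 204;  768 + 204 = 972;  2447 + 972 = 3419;  6463 + 3419 = 9882
204 + 24 = 228;  972 + 228 = 1200;  3419 + 1200 = 4619;  9882 + 4619 = 14501

14501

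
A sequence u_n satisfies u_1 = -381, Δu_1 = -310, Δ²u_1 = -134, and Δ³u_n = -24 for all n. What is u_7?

-4731

Build the table forward from the leading diagonal:
Third differences: -24  -24  -24  -24  -24  -24  -24
Second differences: -134  -158  -182  -206  -230  -254  -278
First differences: -310  -444  -602  -784  -990  -1220  -1474
u: -381  -691  -1135  -1737  -2521  -3511  -4731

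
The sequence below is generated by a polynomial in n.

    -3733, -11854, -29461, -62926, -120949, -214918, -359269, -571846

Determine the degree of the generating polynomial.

5

Δ: -8121, -17607, -33465, -58023, -93969, -144351, -212577
Δ²: -9486, -15858, -24558, -35946, -50382, -68226
Δ³: -6372, -8700, -11388, -14436, -17844
Δ⁴: -2328, -2688, -3048, -3408
Δ⁵: -360, -360, -360
The fifth differences are constant, so the polynomial has degree 5.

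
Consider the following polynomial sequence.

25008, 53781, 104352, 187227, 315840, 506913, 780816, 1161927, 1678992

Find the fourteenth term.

7660857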